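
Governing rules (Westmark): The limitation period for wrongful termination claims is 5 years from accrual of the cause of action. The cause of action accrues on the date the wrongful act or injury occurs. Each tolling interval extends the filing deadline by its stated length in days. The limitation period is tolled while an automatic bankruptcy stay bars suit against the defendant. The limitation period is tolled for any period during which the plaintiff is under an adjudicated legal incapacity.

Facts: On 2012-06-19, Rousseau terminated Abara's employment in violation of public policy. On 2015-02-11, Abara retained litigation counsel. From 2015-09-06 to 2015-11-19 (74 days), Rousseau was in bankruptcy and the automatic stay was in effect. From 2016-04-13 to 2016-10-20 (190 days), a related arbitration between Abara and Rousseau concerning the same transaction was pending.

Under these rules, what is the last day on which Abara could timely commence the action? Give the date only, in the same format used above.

2017-09-01

The limitation period began to run on 2012-06-19.
Adding the 5 years base period to 2012-06-19 gives a deadline of 2017-06-19, before any tolling.
Because the automatic bankruptcy stay ran from 2015-09-06 to 2015-11-19, the deadline is extended by 74 days to 2017-09-01.
No stated provision tolls the period for a pending arbitration, so the interval from 2016-04-13 to 2016-10-20 has no effect on the deadline.
None of the other events listed affects the running of the period under the stated rules.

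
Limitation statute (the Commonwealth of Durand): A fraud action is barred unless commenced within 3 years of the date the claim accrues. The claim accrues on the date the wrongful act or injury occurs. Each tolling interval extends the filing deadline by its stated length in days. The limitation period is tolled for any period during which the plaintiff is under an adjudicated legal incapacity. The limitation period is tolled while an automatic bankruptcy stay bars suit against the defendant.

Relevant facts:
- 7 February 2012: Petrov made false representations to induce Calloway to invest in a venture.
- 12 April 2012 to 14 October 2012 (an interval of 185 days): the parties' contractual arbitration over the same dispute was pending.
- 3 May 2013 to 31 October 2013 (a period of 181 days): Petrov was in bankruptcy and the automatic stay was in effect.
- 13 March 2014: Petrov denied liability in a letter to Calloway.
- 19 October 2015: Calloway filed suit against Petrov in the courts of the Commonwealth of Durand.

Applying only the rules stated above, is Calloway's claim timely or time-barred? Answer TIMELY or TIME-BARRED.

The claim accrued on 7 February 2012, the date of the act.
Adding the 3 years base period to 7 February 2012 gives a deadline of 7 February 2015, before any tolling.
The automatic bankruptcy stay from 3 May 2013 to 31 October 2013 tolled the period for 181 days, extending the deadline to 7 August 2015.
The pending related arbitration from 12 April 2012 to 14 October 2012 does not toll the period, because no stated rule makes a pending arbitration a tolling event.
None of the other events listed affects the running of the period under the stated rules.
Calloway filed on 19 October 2015, after the 7 August 2015 deadline, so the action is time-barred.

TIME-BARRED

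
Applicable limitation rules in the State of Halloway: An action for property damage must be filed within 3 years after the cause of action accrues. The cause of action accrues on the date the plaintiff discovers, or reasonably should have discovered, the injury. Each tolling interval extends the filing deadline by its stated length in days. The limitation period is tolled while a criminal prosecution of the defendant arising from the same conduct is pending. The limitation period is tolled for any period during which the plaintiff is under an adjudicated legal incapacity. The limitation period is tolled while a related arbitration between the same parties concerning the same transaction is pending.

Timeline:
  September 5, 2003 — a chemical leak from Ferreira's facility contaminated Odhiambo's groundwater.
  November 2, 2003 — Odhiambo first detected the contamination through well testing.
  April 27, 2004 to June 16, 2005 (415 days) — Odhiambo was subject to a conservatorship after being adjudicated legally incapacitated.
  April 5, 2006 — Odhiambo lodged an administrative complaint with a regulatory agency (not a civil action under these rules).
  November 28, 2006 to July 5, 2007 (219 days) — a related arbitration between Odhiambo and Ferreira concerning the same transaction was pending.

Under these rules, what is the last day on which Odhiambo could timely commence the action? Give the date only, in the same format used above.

Under the discovery rule, the claim accrued on November 2, 2003, when Odhiambo discovered the injury — not on the September 5, 2003 date of the underlying act.
The untolled deadline — 3 years after November 2, 2003 — is November 2, 2006.
The period was tolled for 415 days by the plaintiff's legal incapacity (April 27, 2004 to June 16, 2005), pushing the deadline to December 22, 2007.
The pending related arbitration from November 28, 2006 to July 5, 2007 tolled the period for 219 days, extending the deadline to July 28, 2008.
None of the other events listed affects the running of the period under the stated rules.

July 28, 2008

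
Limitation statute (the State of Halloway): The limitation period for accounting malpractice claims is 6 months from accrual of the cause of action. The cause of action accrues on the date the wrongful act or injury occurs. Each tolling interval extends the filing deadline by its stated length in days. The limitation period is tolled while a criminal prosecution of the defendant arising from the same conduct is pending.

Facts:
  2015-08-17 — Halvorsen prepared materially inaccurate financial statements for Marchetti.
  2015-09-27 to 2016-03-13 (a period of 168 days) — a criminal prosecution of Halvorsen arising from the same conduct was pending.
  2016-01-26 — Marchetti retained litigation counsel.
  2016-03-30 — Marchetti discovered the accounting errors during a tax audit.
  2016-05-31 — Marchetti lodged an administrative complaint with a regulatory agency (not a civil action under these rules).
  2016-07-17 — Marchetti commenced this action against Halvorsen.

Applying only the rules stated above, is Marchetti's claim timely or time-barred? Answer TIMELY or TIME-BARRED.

TIMELY

Because the rule ties accrual to occurrence, the claim accrued on 2015-08-17, not on the 2016-03-30 discovery date.
The untolled deadline — 6 months after 2015-08-17 — is 2016-02-17.
Because the pending criminal prosecution ran from 2015-09-27 to 2016-03-13, the deadline is extended by 168 days to 2016-08-03.
Nothing else in the chronology tolls or restarts the period.
Filing on 2016-07-17 beat the 2016-08-03 deadline — the action is timely.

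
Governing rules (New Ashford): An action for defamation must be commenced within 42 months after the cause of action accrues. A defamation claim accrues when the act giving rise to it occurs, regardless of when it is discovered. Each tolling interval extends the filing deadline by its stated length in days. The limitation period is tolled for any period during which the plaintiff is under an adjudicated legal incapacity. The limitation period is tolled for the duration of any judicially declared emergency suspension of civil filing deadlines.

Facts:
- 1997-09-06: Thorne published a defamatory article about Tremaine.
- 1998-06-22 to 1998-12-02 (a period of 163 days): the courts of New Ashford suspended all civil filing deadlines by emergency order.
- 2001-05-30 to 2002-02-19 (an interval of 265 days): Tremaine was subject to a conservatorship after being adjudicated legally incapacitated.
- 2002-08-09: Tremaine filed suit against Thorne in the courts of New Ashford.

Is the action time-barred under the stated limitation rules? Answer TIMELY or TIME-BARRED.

TIME-BARRED

The cause of action accrued on 1997-09-06, the date of the act.
Adding the 42 months base period to 1997-09-06 gives a deadline of 2001-03-06, before any tolling.
The emergency suspension of filing deadlines from 1998-06-22 to 1998-12-02 tolled the period for 163 days, extending the deadline to 2001-08-16.
The period was tolled for 265 days by the plaintiff's legal incapacity (2001-05-30 to 2002-02-19), pushing the deadline to 2002-05-08.
Tremaine filed on 2002-08-09, after the 2002-05-08 deadline, so the action is time-barred.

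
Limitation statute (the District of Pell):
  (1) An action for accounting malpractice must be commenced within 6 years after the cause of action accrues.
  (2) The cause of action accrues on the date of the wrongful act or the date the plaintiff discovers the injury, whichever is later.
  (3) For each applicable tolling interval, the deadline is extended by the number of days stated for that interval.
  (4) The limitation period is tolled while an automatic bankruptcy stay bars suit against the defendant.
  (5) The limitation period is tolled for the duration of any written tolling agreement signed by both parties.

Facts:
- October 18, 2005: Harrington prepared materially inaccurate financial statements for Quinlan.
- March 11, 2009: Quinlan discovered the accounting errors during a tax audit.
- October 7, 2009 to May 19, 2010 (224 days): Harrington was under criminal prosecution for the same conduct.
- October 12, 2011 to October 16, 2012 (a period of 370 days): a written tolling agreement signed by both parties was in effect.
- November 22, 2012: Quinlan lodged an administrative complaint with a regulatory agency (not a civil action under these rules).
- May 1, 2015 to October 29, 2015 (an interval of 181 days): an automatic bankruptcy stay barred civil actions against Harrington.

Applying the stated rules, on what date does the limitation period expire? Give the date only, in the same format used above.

September 12, 2016

Taking the later of the act (October 18, 2005) and discovery (March 11, 2009), the claim accrued on March 11, 2009.
6 years from March 11, 2009 is March 11, 2015.
Because the written tolling agreement ran from October 12, 2011 to October 16, 2012, the deadline is extended by 370 days to March 15, 2016.
Because the automatic bankruptcy stay ran from May 1, 2015 to October 29, 2015, the deadline is extended by 181 days to September 12, 2016.
The pending criminal prosecution from October 7, 2009 to May 19, 2010 does not toll the period, because no stated rule makes a criminal prosecution a tolling event.
None of the other events listed affects the running of the period under the stated rules.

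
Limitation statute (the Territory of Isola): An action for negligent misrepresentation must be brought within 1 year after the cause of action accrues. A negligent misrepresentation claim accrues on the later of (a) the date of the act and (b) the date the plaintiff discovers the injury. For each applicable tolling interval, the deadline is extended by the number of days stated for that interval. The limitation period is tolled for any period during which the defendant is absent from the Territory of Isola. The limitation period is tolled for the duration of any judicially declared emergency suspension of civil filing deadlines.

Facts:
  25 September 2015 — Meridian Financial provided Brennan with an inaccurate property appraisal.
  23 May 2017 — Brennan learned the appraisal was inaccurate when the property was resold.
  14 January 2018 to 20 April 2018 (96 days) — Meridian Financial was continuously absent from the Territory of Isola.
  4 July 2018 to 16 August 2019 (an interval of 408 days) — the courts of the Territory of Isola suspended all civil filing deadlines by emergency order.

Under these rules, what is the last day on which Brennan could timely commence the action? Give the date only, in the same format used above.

Taking the later of the act (25 September 2015) and discovery (23 May 2017), the claim accrued on 23 May 2017.
Adding the 1 year base period to 23 May 2017 gives a deadline of 23 May 2018, before any tolling.
The defendant's absence from the jurisdiction from 14 January 2018 to 20 April 2018 tolled the period for 96 days, extending the deadline to 27 August 2018.
The emergency suspension of filing deadlines from 4 July 2018 to 16 August 2019 tolled the period for 408 days, extending the deadline to 9 October 2019.

9 October 2019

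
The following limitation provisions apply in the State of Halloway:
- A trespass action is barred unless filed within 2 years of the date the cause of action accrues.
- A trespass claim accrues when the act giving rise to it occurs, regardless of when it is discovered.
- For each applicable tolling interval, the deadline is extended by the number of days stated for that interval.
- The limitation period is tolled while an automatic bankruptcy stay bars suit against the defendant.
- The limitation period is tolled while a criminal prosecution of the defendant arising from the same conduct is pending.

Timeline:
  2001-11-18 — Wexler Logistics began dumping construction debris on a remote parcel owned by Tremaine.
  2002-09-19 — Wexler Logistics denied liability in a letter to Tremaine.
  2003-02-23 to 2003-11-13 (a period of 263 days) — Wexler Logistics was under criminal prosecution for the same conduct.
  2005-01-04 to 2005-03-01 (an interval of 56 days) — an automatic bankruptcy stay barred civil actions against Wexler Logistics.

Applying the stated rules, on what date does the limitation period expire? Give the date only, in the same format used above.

2004-08-07

The cause of action accrued on 2001-11-18, the date of the act.
The untolled deadline — 2 years after 2001-11-18 — is 2003-11-18.
The period was tolled for 263 days by the pending criminal prosecution (2003-02-23 to 2003-11-13), pushing the deadline to 2004-08-07.
The automatic bankruptcy stay from 2005-01-04 to 2005-03-01 began after the period had already run on 2004-08-07, so it has no tolling effect.
The other events in the timeline have no effect on the limitation period under the stated rules.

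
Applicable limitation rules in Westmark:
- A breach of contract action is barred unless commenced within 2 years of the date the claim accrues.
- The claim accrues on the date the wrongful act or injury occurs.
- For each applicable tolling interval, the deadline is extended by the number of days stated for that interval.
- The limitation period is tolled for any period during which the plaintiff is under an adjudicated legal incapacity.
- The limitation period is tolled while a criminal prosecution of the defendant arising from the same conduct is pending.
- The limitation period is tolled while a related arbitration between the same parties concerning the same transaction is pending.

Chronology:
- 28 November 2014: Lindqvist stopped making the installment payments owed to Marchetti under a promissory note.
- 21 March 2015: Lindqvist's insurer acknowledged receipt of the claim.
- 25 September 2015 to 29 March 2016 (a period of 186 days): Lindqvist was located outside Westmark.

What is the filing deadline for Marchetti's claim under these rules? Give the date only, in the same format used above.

The limitation period began to run on 28 November 2014.
Adding the 2 years base period to 28 November 2014 gives a deadline of 28 November 2016, before any tolling.
Although the defendant's absence ran from 25 September 2015 to 29 March 2016, the stated rules do not make that a tolling event, so it is disregarded.
Nothing else in the chronology tolls or restarts the period.

28 November 2016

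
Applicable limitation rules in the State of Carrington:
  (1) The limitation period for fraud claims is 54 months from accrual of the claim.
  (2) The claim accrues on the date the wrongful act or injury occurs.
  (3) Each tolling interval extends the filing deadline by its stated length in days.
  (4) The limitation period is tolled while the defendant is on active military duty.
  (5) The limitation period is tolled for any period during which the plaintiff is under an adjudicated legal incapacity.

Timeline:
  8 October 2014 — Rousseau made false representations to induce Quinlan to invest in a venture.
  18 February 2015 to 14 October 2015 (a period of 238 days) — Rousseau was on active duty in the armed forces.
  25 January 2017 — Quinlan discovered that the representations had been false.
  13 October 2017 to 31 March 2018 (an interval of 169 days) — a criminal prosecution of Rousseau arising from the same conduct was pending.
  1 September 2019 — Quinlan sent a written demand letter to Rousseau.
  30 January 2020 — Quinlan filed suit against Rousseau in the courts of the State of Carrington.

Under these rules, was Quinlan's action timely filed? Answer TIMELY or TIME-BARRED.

The claim accrued on 8 October 2014, when the wrongful act occurred; under the stated occurrence rule the 25 January 2017 discovery does not delay accrual.
54 months from 8 October 2014 is 8 April 2019.
Because the defendant's active military service ran from 18 February 2015 to 14 October 2015, the deadline is extended by 238 days to 2 December 2019.
The pending criminal prosecution from 13 October 2017 to 31 March 2018 does not toll the period, because no stated rule makes a criminal prosecution a tolling event.
None of the other events listed affects the running of the period under the stated rules.
The 30 January 2020 filing falls after the 2 December 2019 deadline; the claim is time-barred.

TIME-BARRED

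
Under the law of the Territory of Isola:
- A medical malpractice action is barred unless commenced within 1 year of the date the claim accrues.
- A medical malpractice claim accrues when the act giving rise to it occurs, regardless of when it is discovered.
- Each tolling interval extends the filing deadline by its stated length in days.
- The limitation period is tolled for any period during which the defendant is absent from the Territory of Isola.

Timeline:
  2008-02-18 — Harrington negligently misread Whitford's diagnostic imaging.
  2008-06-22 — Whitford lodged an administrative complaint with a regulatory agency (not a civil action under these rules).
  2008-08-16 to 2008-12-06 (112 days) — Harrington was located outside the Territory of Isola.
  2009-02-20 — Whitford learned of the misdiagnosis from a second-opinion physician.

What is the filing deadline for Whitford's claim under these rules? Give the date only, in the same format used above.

2009-06-10

The claim accrued on 2008-02-18, when the wrongful act occurred; under the stated occurrence rule the 2009-02-20 discovery does not delay accrual.
1 year from 2008-02-18 is 2009-02-18.
The period was tolled for 112 days by the defendant's absence from the jurisdiction (2008-08-16 to 2008-12-06), pushing the deadline to 2009-06-10.
The other events in the timeline have no effect on the limitation period under the stated rules.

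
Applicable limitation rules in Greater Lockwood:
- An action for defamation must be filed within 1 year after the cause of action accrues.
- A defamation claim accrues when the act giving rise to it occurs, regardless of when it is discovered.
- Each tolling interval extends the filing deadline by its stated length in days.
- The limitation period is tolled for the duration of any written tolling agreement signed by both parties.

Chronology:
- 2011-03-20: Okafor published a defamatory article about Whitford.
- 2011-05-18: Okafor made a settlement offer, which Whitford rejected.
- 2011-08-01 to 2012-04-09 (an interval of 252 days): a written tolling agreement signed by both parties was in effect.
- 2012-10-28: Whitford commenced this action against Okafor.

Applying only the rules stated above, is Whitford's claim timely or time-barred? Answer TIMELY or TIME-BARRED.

TIMELY

The limitation period began to run on 2011-03-20.
Adding the 1 year base period to 2011-03-20 gives a deadline of 2012-03-20, before any tolling.
Because the written tolling agreement ran from 2011-08-01 to 2012-04-09, the deadline is extended by 252 days to 2012-11-27.
Nothing else in the chronology tolls or restarts the period.
Whitford filed on 2012-10-28, before the 2012-11-27 deadline, so the action is timely.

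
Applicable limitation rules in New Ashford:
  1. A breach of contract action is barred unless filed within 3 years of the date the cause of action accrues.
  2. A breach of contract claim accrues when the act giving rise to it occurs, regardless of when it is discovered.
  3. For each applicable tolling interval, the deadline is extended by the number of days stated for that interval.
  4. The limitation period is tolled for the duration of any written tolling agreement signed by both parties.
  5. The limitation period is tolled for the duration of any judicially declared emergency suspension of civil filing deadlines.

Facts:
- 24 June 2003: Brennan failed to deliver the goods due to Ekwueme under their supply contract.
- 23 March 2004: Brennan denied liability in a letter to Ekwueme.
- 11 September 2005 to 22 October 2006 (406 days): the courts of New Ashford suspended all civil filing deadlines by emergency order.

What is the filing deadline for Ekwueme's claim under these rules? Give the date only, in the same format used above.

4 August 2007

The claim accrued on 24 June 2003, when the wrongful act occurred.
3 years from 24 June 2003 is 24 June 2006.
Because the emergency suspension of filing deadlines ran from 11 September 2005 to 22 October 2006, the deadline is extended by 406 days to 4 August 2007.
The other events in the timeline have no effect on the limitation period under the stated rules.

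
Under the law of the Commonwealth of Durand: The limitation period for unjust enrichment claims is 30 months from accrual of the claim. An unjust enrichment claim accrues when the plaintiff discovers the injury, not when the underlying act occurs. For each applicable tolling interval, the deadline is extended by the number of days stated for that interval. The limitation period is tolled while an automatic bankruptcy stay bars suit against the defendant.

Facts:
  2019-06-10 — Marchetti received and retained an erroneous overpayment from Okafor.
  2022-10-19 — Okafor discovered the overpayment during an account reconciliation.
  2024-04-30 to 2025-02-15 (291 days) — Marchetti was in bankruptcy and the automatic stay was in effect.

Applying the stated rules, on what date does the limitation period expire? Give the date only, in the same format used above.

Under the discovery rule, the claim accrued on 2022-10-19, when Okafor discovered the injury — not on the 2019-06-10 date of the underlying act.
Adding the 30 months base period to 2022-10-19 gives a deadline of 2025-04-19, before any tolling.
The period was tolled for 291 days by the automatic bankruptcy stay (2024-04-30 to 2025-02-15), pushing the deadline to 2026-02-04.

2026-02-04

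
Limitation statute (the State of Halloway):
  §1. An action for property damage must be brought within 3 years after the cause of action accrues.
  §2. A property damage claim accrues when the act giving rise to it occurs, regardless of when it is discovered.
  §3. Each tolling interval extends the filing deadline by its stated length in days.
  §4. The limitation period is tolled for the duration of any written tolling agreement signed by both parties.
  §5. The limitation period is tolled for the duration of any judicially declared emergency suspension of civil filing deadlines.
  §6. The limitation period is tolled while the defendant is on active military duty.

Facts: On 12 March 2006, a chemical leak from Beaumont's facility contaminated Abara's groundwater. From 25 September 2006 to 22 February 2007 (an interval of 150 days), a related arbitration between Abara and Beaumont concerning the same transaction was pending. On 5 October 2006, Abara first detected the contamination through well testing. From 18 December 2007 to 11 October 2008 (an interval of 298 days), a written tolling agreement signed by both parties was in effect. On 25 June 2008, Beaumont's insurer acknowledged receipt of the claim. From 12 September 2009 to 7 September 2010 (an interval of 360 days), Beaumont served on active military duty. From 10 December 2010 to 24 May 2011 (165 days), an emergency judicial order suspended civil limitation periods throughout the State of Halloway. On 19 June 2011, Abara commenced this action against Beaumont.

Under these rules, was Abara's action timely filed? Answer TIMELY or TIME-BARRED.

Accrual is governed by the date of the act, so the period began to run on 12 March 2006; the later discovery on 5 October 2006 is irrelevant under the stated rule.
The untolled deadline — 3 years after 12 March 2006 — is 12 March 2009.
Because the written tolling agreement ran from 18 December 2007 to 11 October 2008, the deadline is extended by 298 days to 4 January 2010.
The defendant's active military service from 12 September 2009 to 7 September 2010 tolled the period for 360 days, extending the deadline to 30 December 2010.
Because the emergency suspension of filing deadlines ran from 10 December 2010 to 24 May 2011, the deadline is extended by 165 days to 13 June 2011.
No stated provision tolls the period for a pending arbitration, so the interval from 25 September 2006 to 22 February 2007 has no effect on the deadline.
Nothing else in the chronology tolls or restarts the period.
Abara filed on 19 June 2011, after the 13 June 2011 deadline, so the action is time-barred.

TIME-BARRED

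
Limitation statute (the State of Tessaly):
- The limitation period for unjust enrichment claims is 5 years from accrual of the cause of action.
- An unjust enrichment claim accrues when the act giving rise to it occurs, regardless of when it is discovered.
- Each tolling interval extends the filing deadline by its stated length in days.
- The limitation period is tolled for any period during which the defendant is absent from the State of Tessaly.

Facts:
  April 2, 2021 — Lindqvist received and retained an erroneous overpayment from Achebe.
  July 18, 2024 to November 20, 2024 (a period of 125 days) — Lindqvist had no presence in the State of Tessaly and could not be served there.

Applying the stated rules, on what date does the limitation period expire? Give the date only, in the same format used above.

August 5, 2026

The claim accrued on April 2, 2021, when the wrongful act occurred.
5 years from April 2, 2021 is April 2, 2026.
The defendant's absence from the jurisdiction from July 18, 2024 to November 20, 2024 tolled the period for 125 days, extending the deadline to August 5, 2026.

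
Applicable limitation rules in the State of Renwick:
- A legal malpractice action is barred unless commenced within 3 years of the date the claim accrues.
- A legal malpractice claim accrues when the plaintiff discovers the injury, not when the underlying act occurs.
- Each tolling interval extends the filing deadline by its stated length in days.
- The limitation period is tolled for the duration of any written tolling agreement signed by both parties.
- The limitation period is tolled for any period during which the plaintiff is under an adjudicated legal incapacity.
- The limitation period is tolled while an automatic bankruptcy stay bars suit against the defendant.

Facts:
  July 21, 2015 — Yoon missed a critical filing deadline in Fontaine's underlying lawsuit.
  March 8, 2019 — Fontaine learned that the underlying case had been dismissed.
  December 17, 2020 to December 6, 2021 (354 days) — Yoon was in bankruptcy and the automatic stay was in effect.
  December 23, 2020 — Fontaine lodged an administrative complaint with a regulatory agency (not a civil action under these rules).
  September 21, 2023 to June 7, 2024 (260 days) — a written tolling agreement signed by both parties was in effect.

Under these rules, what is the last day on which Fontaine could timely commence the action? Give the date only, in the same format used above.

February 25, 2023

The claim did not accrue until Fontaine discovered the injury on March 8, 2019; the July 21, 2015 act date does not start the clock under the stated rule.
3 years from March 8, 2019 is March 8, 2022.
The period was tolled for 354 days by the automatic bankruptcy stay (December 17, 2020 to December 6, 2021), pushing the deadline to February 25, 2023.
By the time the written tolling agreement began on September 21, 2023, the limitation period had already expired on February 25, 2023; that interval cannot revive it.
The other events in the timeline have no effect on the limitation period under the stated rules.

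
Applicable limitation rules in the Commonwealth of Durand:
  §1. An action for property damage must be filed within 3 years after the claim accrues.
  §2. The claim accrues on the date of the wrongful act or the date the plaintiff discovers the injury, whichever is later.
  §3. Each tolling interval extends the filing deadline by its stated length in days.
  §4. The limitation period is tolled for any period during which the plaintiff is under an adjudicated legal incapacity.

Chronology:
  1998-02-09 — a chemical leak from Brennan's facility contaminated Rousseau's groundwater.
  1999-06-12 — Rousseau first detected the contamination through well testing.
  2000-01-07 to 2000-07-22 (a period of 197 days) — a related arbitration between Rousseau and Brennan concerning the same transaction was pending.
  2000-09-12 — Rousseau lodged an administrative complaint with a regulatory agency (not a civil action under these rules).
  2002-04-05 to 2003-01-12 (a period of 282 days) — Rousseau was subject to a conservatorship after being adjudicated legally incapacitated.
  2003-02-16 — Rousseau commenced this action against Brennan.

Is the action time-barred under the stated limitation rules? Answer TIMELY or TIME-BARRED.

TIMELY

Taking the later of the act (1998-02-09) and discovery (1999-06-12), the claim accrued on 1999-06-12.
The untolled deadline — 3 years after 1999-06-12 — is 2002-06-12.
The period was tolled for 282 days by the plaintiff's legal incapacity (2002-04-05 to 2003-01-12), pushing the deadline to 2003-03-21.
No stated provision tolls the period for a pending arbitration, so the interval from 2000-01-07 to 2000-07-22 has no effect on the deadline.
Nothing else in the chronology tolls or restarts the period.
Rousseau filed on 2003-02-16, before the 2003-03-21 deadline, so the action is timely.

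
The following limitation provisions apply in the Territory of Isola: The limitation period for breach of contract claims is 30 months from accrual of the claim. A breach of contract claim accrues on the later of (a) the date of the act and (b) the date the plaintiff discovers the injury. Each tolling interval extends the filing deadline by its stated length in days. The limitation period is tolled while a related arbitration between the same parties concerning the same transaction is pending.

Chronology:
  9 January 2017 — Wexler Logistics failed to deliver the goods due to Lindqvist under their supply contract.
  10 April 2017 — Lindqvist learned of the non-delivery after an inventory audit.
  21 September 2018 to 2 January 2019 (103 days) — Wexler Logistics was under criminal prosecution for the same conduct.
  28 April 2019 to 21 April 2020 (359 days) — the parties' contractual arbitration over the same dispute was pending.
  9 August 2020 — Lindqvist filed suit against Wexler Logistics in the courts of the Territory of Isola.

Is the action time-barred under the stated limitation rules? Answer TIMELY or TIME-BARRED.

The claim accrued on 10 April 2017 — the later of the 9 January 2017 act and the 10 April 2017 discovery.
30 months from 10 April 2017 is 10 October 2019.
Because the pending related arbitration ran from 28 April 2019 to 21 April 2020, the deadline is extended by 359 days to 3 October 2020.
Although a criminal prosecution ran from 21 September 2018 to 2 January 2019, the stated rules do not make that a tolling event, so it is disregarded.
Lindqvist filed on 9 August 2020, before the 3 October 2020 deadline, so the action is timely.

TIMELY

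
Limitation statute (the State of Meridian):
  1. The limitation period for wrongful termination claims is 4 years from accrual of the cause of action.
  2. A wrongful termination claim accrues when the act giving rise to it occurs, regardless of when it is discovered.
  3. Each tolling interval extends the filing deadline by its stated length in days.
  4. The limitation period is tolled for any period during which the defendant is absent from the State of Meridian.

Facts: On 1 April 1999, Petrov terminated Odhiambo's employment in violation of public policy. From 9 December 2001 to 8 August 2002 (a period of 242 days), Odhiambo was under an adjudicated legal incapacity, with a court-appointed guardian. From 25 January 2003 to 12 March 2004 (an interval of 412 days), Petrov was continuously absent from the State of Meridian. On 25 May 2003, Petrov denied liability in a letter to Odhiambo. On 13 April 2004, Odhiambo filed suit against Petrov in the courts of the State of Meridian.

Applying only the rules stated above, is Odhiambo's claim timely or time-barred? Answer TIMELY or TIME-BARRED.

TIMELY

The cause of action accrued on 1 April 1999, the date of the act.
4 years from 1 April 1999 is 1 April 2003.
Because the defendant's absence from the jurisdiction ran from 25 January 2003 to 12 March 2004, the deadline is extended by 412 days to 17 May 2004.
The plaintiff's legal incapacity from 9 December 2001 to 8 August 2002 does not toll the period, because no stated rule makes the plaintiff's incapacity a tolling event.
Nothing else in the chronology tolls or restarts the period.
Odhiambo filed on 13 April 2004, before the 17 May 2004 deadline, so the action is timely.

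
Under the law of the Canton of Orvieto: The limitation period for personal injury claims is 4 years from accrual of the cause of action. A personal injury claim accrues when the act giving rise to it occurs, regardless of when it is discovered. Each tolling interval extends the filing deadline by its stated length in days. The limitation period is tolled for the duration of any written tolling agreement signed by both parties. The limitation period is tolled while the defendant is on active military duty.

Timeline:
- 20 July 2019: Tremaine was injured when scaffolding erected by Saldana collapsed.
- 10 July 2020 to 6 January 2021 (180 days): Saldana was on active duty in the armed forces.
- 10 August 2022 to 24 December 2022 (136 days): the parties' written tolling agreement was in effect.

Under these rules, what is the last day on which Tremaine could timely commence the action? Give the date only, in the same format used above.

The cause of action accrued on 20 July 2019, the date of the act.
The untolled deadline — 4 years after 20 July 2019 — is 20 July 2023.
Because the defendant's active military service ran from 10 July 2020 to 6 January 2021, the deadline is extended by 180 days to 16 January 2024.
The written tolling agreement from 10 August 2022 to 24 December 2022 tolled the period for 136 days, extending the deadline to 31 May 2024.

31 May 2024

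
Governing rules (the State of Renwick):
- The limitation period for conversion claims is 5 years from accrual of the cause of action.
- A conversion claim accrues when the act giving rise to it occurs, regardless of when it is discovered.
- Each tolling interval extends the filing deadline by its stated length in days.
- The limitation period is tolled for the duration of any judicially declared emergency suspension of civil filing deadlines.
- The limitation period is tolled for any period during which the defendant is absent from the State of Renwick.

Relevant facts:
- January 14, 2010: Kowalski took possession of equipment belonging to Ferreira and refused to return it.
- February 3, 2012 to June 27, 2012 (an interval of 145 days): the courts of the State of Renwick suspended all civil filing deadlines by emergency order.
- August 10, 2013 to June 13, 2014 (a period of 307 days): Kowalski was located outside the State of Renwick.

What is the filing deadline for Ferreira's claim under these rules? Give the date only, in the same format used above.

The limitation period began to run on January 14, 2010.
5 years from January 14, 2010 is January 14, 2015.
The emergency suspension of filing deadlines from February 3, 2012 to June 27, 2012 tolled the period for 145 days, extending the deadline to June 8, 2015.
The defendant's absence from the jurisdiction from August 10, 2013 to June 13, 2014 tolled the period for 307 days, extending the deadline to April 10, 2016.

April 10, 2016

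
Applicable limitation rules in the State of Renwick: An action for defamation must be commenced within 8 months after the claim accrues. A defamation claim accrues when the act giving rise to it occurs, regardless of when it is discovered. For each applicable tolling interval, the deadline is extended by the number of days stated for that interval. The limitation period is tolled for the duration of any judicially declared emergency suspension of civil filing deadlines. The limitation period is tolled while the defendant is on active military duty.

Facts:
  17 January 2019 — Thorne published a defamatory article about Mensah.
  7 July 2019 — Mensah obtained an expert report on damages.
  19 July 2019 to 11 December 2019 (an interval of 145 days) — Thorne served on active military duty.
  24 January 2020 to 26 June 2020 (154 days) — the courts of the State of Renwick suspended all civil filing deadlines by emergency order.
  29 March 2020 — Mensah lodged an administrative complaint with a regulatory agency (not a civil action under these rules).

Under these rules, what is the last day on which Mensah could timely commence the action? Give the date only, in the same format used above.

12 July 2020

The limitation period began to run on 17 January 2019.
Adding the 8 months base period to 17 January 2019 gives a deadline of 17 September 2019, before any tolling.
The period was tolled for 145 days by the defendant's active military service (19 July 2019 to 11 December 2019), pushing the deadline to 9 February 2020.
The emergency suspension of filing deadlines from 24 January 2020 to 26 June 2020 tolled the period for 154 days, extending the deadline to 12 July 2020.
Nothing else in the chronology tolls or restarts the period.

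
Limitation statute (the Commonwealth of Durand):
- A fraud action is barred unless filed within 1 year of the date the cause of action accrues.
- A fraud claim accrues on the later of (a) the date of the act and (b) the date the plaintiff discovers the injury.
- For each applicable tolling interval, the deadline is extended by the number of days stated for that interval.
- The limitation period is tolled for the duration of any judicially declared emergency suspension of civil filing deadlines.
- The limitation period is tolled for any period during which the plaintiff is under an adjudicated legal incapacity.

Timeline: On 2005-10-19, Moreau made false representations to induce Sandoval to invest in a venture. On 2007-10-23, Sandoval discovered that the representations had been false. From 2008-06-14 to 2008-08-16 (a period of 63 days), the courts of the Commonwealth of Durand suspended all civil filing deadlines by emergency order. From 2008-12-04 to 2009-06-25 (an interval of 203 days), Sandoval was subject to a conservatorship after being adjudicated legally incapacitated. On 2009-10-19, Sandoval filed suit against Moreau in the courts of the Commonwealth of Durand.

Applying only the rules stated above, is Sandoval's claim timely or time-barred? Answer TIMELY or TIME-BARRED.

TIME-BARRED

The claim accrued on 2007-10-23 — the later of the 2005-10-19 act and the 2007-10-23 discovery.
1 year from 2007-10-23 is 2008-10-23.
The period was tolled for 63 days by the emergency suspension of filing deadlines (2008-06-14 to 2008-08-16), pushing the deadline to 2008-12-25.
The plaintiff's legal incapacity from 2008-12-04 to 2009-06-25 tolled the period for 203 days, extending the deadline to 2009-07-16.
Filing on 2009-10-19 missed the 2009-07-16 deadline — the action is time-barred.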